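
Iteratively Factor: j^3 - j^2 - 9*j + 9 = (j + 3)*(j^2 - 4*j + 3) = (j - 1)*(j + 3)*(j - 3)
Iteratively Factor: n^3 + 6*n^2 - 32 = (n + 4)*(n^2 + 2*n - 8) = (n - 2)*(n + 4)*(n + 4)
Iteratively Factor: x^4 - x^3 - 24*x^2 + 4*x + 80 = (x - 2)*(x^3 + x^2 - 22*x - 40) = (x - 2)*(x + 2)*(x^2 - x - 20) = (x - 5)*(x - 2)*(x + 2)*(x + 4)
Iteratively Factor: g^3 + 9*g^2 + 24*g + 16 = (g + 4)*(g^2 + 5*g + 4) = (g + 1)*(g + 4)*(g + 4)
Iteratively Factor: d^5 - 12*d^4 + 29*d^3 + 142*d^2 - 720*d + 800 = (d - 2)*(d^4 - 10*d^3 + 9*d^2 + 160*d - 400) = (d - 5)*(d - 2)*(d^3 - 5*d^2 - 16*d + 80) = (d - 5)^2*(d - 2)*(d^2 - 16) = (d - 5)^2*(d - 2)*(d + 4)*(d - 4)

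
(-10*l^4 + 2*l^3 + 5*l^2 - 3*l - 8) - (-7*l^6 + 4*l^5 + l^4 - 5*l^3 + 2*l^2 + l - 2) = 7*l^6 - 4*l^5 - 11*l^4 + 7*l^3 + 3*l^2 - 4*l - 6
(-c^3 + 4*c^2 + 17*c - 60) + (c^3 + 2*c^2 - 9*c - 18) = 6*c^2 + 8*c - 78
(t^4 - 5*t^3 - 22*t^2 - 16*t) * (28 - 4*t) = -4*t^5 + 48*t^4 - 52*t^3 - 552*t^2 - 448*t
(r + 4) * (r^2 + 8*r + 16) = r^3 + 12*r^2 + 48*r + 64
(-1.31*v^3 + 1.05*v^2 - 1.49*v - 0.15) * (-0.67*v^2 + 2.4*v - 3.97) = 0.8777*v^5 - 3.8475*v^4 + 8.719*v^3 - 7.644*v^2 + 5.5553*v + 0.5955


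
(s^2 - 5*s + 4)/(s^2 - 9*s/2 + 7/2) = 2*(s - 4)/(2*s - 7)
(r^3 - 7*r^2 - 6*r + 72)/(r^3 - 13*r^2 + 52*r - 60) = (r^2 - r - 12)/(r^2 - 7*r + 10)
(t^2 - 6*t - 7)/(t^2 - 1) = (t - 7)/(t - 1)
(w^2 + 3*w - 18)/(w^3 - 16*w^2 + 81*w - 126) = (w + 6)/(w^2 - 13*w + 42)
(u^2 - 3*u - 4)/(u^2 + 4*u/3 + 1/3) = 3*(u - 4)/(3*u + 1)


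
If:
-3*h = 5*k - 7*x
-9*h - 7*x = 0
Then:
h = -7*x/9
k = 28*x/15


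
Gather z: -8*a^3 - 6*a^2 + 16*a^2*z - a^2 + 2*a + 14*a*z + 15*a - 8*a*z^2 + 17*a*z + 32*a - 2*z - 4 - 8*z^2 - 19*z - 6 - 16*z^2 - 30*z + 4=-8*a^3 - 7*a^2 + 49*a + z^2*(-8*a - 24) + z*(16*a^2 + 31*a - 51) - 6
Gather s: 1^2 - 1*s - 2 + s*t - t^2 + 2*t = s*(t - 1) - t^2 + 2*t - 1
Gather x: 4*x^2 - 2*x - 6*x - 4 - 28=4*x^2 - 8*x - 32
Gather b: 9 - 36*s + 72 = 81 - 36*s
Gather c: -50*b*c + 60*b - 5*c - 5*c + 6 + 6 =60*b + c*(-50*b - 10) + 12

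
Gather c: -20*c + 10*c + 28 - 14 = 14 - 10*c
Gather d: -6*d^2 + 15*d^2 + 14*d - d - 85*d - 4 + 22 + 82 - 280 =9*d^2 - 72*d - 180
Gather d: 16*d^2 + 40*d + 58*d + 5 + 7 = 16*d^2 + 98*d + 12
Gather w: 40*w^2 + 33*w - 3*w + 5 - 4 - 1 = 40*w^2 + 30*w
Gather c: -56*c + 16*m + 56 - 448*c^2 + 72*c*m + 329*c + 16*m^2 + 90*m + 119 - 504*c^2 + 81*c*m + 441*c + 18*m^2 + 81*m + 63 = -952*c^2 + c*(153*m + 714) + 34*m^2 + 187*m + 238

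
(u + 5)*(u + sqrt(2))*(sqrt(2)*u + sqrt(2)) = sqrt(2)*u^3 + 2*u^2 + 6*sqrt(2)*u^2 + 5*sqrt(2)*u + 12*u + 10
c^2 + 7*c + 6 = (c + 1)*(c + 6)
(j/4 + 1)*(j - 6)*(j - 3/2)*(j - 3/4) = j^4/4 - 17*j^3/16 - 147*j^2/32 + 207*j/16 - 27/4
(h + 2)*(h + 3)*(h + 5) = h^3 + 10*h^2 + 31*h + 30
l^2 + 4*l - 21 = (l - 3)*(l + 7)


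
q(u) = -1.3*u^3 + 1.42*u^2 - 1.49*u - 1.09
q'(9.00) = -291.83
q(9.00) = -847.18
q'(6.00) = -124.85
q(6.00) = -239.71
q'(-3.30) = -53.33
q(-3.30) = 66.01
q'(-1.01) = -8.34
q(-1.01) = 3.20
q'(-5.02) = -114.03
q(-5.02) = 206.63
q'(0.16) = -1.14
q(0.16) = -1.30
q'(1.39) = -5.08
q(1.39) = -3.91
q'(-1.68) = -17.27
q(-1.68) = 11.59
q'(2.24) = -14.70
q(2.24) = -11.91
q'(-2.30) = -28.65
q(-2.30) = 25.67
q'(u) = -3.9*u^2 + 2.84*u - 1.49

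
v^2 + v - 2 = (v - 1)*(v + 2)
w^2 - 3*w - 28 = (w - 7)*(w + 4)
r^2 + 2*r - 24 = (r - 4)*(r + 6)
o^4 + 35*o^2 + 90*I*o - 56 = (o - 7*I)*(o + I)*(o + 2*I)*(o + 4*I)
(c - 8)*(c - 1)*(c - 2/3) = c^3 - 29*c^2/3 + 14*c - 16/3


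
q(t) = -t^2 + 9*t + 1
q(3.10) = 19.29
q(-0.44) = -3.15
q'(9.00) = -9.00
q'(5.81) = -2.62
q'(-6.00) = 21.00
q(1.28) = 10.88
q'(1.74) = 5.52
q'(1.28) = 6.44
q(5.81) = 19.53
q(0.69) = 6.73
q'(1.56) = 5.88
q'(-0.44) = 9.88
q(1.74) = 13.63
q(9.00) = 1.00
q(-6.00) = -89.00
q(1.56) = 12.61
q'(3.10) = 2.80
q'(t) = 9 - 2*t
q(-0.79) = -6.73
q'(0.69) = 7.62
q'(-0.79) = 10.58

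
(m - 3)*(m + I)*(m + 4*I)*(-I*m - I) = -I*m^4 + 5*m^3 + 2*I*m^3 - 10*m^2 + 7*I*m^2 - 15*m - 8*I*m - 12*I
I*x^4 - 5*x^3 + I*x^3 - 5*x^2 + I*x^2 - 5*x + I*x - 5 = (x + 1)*(x + I)*(x + 5*I)*(I*x + 1)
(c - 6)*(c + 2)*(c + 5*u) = c^3 + 5*c^2*u - 4*c^2 - 20*c*u - 12*c - 60*u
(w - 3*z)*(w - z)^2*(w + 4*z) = w^4 - w^3*z - 13*w^2*z^2 + 25*w*z^3 - 12*z^4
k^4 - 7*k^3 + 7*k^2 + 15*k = k*(k - 5)*(k - 3)*(k + 1)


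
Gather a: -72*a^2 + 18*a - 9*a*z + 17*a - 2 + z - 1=-72*a^2 + a*(35 - 9*z) + z - 3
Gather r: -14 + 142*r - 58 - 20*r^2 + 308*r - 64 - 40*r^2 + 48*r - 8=-60*r^2 + 498*r - 144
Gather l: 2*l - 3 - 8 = 2*l - 11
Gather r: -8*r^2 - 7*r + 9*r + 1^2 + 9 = -8*r^2 + 2*r + 10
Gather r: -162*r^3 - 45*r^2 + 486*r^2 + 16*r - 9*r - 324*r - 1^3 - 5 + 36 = -162*r^3 + 441*r^2 - 317*r + 30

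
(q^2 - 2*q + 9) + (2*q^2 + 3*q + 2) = 3*q^2 + q + 11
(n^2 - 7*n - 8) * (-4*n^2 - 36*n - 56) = -4*n^4 - 8*n^3 + 228*n^2 + 680*n + 448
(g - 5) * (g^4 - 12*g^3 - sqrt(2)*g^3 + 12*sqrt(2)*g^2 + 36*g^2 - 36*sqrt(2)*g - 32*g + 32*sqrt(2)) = g^5 - 17*g^4 - sqrt(2)*g^4 + 17*sqrt(2)*g^3 + 96*g^3 - 212*g^2 - 96*sqrt(2)*g^2 + 160*g + 212*sqrt(2)*g - 160*sqrt(2)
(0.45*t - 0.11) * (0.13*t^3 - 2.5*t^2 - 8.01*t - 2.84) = 0.0585*t^4 - 1.1393*t^3 - 3.3295*t^2 - 0.3969*t + 0.3124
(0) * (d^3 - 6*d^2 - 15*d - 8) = 0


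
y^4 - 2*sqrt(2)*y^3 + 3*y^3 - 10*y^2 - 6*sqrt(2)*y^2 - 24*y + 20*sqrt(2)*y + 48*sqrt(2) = (y - 3)*(y + 2)*(y + 4)*(y - 2*sqrt(2))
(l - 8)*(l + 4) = l^2 - 4*l - 32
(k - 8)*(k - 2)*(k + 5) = k^3 - 5*k^2 - 34*k + 80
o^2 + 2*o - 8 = (o - 2)*(o + 4)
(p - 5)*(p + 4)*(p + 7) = p^3 + 6*p^2 - 27*p - 140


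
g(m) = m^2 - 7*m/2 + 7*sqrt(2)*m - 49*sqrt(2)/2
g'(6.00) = 18.40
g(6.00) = 39.75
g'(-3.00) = 0.40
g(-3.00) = -44.85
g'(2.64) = 11.68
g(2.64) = -10.78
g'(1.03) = 8.46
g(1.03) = -27.00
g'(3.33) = 13.06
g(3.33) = -2.25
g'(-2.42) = 1.56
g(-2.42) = -44.28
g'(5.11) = 16.62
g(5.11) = 24.17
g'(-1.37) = 3.66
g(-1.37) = -41.54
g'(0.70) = 7.80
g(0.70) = -29.68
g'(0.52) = 7.44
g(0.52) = -31.05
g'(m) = 2*m - 7/2 + 7*sqrt(2)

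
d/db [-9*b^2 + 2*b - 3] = 2 - 18*b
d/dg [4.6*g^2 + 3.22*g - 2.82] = 9.2*g + 3.22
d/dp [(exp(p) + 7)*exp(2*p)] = (3*exp(p) + 14)*exp(2*p)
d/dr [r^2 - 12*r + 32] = 2*r - 12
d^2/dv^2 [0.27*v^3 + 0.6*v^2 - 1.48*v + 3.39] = 1.62*v + 1.2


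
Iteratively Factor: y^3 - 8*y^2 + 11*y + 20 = (y + 1)*(y^2 - 9*y + 20) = (y - 4)*(y + 1)*(y - 5)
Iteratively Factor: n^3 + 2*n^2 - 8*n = (n - 2)*(n^2 + 4*n) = n*(n - 2)*(n + 4)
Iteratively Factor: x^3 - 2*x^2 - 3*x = (x)*(x^2 - 2*x - 3) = x*(x + 1)*(x - 3)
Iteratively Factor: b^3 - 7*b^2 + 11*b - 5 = (b - 1)*(b^2 - 6*b + 5) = (b - 5)*(b - 1)*(b - 1)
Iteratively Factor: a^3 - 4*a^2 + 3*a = (a - 1)*(a^2 - 3*a) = (a - 3)*(a - 1)*(a)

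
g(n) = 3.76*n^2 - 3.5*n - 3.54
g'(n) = 7.52*n - 3.5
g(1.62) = 0.66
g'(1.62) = 8.68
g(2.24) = 7.49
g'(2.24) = 13.34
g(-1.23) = 6.45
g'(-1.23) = -12.75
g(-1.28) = 7.10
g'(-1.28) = -13.13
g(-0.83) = 1.96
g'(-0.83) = -9.74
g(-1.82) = 15.28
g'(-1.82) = -17.19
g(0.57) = -4.31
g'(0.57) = 0.79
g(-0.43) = -1.34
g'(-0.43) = -6.73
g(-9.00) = 332.52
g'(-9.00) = -71.18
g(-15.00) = 894.96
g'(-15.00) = -116.30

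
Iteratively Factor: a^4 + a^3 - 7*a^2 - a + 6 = (a + 1)*(a^3 - 7*a + 6) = (a - 1)*(a + 1)*(a^2 + a - 6) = (a - 2)*(a - 1)*(a + 1)*(a + 3)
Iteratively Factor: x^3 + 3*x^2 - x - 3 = (x + 1)*(x^2 + 2*x - 3) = (x + 1)*(x + 3)*(x - 1)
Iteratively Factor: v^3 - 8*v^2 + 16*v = (v)*(v^2 - 8*v + 16) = v*(v - 4)*(v - 4)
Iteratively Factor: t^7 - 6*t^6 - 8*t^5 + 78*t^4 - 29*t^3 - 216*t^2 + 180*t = (t + 2)*(t^6 - 8*t^5 + 8*t^4 + 62*t^3 - 153*t^2 + 90*t) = (t - 2)*(t + 2)*(t^5 - 6*t^4 - 4*t^3 + 54*t^2 - 45*t) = t*(t - 2)*(t + 2)*(t^4 - 6*t^3 - 4*t^2 + 54*t - 45) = t*(t - 3)*(t - 2)*(t + 2)*(t^3 - 3*t^2 - 13*t + 15) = t*(t - 5)*(t - 3)*(t - 2)*(t + 2)*(t^2 + 2*t - 3) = t*(t - 5)*(t - 3)*(t - 2)*(t + 2)*(t + 3)*(t - 1)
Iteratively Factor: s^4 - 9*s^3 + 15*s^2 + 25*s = (s - 5)*(s^3 - 4*s^2 - 5*s) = (s - 5)^2*(s^2 + s) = s*(s - 5)^2*(s + 1)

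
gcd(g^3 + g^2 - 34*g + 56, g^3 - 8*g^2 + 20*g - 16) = g^2 - 6*g + 8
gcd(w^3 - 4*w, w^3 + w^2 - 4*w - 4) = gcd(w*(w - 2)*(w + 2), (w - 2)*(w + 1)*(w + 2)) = w^2 - 4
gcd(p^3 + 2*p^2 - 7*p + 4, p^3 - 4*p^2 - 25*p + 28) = p^2 + 3*p - 4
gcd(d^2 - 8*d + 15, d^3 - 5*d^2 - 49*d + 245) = d - 5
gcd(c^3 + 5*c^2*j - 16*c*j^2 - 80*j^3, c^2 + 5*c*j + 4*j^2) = c + 4*j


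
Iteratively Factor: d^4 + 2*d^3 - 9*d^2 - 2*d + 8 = (d + 4)*(d^3 - 2*d^2 - d + 2) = (d + 1)*(d + 4)*(d^2 - 3*d + 2) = (d - 1)*(d + 1)*(d + 4)*(d - 2)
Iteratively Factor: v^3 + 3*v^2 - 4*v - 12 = (v + 2)*(v^2 + v - 6) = (v - 2)*(v + 2)*(v + 3)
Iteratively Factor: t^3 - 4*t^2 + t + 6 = (t - 3)*(t^2 - t - 2) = (t - 3)*(t + 1)*(t - 2)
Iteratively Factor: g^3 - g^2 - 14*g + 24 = (g - 2)*(g^2 + g - 12) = (g - 2)*(g + 4)*(g - 3)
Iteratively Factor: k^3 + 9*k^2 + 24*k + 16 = (k + 4)*(k^2 + 5*k + 4) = (k + 1)*(k + 4)*(k + 4)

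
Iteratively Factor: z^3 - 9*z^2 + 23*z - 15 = (z - 3)*(z^2 - 6*z + 5) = (z - 3)*(z - 1)*(z - 5)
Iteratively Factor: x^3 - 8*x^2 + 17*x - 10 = (x - 1)*(x^2 - 7*x + 10) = (x - 5)*(x - 1)*(x - 2)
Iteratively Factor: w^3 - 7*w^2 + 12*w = (w)*(w^2 - 7*w + 12) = w*(w - 4)*(w - 3)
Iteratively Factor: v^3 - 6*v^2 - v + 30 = (v - 3)*(v^2 - 3*v - 10) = (v - 5)*(v - 3)*(v + 2)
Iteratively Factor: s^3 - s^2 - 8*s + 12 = (s - 2)*(s^2 + s - 6) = (s - 2)*(s + 3)*(s - 2)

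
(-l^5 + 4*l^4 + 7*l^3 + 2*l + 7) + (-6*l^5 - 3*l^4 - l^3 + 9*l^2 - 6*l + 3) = -7*l^5 + l^4 + 6*l^3 + 9*l^2 - 4*l + 10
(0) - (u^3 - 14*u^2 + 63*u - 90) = -u^3 + 14*u^2 - 63*u + 90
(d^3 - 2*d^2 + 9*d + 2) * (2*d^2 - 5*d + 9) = 2*d^5 - 9*d^4 + 37*d^3 - 59*d^2 + 71*d + 18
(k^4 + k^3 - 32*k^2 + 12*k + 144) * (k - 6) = k^5 - 5*k^4 - 38*k^3 + 204*k^2 + 72*k - 864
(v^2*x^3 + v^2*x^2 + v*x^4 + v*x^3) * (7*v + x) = 7*v^3*x^3 + 7*v^3*x^2 + 8*v^2*x^4 + 8*v^2*x^3 + v*x^5 + v*x^4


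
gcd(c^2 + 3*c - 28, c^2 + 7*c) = c + 7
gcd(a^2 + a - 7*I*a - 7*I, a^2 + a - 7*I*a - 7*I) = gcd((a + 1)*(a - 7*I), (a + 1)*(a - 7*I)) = a^2 + a*(1 - 7*I) - 7*I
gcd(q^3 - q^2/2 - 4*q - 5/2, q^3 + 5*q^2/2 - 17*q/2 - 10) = q^2 - 3*q/2 - 5/2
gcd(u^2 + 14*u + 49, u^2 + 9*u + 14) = u + 7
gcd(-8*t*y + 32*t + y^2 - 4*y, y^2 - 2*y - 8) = y - 4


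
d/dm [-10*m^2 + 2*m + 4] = 2 - 20*m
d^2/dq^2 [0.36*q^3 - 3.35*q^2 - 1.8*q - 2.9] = 2.16*q - 6.7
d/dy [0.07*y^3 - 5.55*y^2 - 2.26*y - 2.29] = 0.21*y^2 - 11.1*y - 2.26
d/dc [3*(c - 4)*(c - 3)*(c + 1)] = 9*c^2 - 36*c + 15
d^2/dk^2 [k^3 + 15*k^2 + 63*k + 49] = 6*k + 30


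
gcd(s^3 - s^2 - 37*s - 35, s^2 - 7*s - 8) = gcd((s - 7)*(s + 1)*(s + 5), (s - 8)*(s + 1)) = s + 1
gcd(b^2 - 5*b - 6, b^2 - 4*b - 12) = b - 6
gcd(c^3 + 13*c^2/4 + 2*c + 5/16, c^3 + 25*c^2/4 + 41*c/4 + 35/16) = c^2 + 11*c/4 + 5/8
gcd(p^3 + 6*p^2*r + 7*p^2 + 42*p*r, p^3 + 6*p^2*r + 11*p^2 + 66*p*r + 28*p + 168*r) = p^2 + 6*p*r + 7*p + 42*r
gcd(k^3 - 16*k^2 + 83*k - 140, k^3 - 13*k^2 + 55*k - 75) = k - 5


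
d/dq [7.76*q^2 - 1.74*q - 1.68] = 15.52*q - 1.74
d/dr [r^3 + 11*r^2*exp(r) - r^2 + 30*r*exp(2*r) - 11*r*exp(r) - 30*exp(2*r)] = 11*r^2*exp(r) + 3*r^2 + 60*r*exp(2*r) + 11*r*exp(r) - 2*r - 30*exp(2*r) - 11*exp(r)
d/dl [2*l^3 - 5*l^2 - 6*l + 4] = 6*l^2 - 10*l - 6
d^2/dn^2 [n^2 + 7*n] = 2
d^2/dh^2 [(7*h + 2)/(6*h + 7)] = -444/(6*h + 7)^3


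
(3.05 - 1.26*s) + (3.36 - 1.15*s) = 6.41 - 2.41*s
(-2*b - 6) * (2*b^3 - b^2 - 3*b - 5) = -4*b^4 - 10*b^3 + 12*b^2 + 28*b + 30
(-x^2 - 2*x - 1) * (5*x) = -5*x^3 - 10*x^2 - 5*x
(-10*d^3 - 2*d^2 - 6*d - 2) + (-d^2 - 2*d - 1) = -10*d^3 - 3*d^2 - 8*d - 3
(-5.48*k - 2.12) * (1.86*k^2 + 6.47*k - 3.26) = -10.1928*k^3 - 39.3988*k^2 + 4.1484*k + 6.9112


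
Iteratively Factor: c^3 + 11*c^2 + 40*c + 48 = (c + 4)*(c^2 + 7*c + 12) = (c + 3)*(c + 4)*(c + 4)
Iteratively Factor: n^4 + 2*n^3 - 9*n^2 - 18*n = (n + 2)*(n^3 - 9*n) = (n + 2)*(n + 3)*(n^2 - 3*n) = n*(n + 2)*(n + 3)*(n - 3)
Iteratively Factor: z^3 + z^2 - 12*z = (z)*(z^2 + z - 12) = z*(z + 4)*(z - 3)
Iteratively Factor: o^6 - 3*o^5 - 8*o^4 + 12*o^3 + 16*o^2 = (o + 2)*(o^5 - 5*o^4 + 2*o^3 + 8*o^2) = (o + 1)*(o + 2)*(o^4 - 6*o^3 + 8*o^2) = (o - 2)*(o + 1)*(o + 2)*(o^3 - 4*o^2) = o*(o - 2)*(o + 1)*(o + 2)*(o^2 - 4*o) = o^2*(o - 2)*(o + 1)*(o + 2)*(o - 4)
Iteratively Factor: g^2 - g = (g - 1)*(g)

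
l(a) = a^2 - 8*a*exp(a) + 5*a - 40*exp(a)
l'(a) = -8*a*exp(a) + 2*a - 48*exp(a) + 5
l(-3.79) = -4.80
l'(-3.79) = -2.98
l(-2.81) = -7.21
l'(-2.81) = -2.16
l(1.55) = -236.73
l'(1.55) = -276.47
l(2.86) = -1075.50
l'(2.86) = -1226.95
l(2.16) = -481.22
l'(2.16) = -556.73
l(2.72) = -916.54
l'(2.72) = -1048.54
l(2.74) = -937.75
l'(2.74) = -1072.37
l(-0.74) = -19.41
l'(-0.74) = -16.56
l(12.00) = -22134447.63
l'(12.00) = -23436660.96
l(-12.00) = 84.00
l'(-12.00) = -19.00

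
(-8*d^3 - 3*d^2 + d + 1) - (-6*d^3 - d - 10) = -2*d^3 - 3*d^2 + 2*d + 11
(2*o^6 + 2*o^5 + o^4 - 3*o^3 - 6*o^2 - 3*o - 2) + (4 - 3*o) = 2*o^6 + 2*o^5 + o^4 - 3*o^3 - 6*o^2 - 6*o + 2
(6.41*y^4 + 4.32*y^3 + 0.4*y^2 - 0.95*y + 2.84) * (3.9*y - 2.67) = 24.999*y^5 - 0.2667*y^4 - 9.9744*y^3 - 4.773*y^2 + 13.6125*y - 7.5828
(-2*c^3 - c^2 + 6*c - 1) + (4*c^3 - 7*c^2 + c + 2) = 2*c^3 - 8*c^2 + 7*c + 1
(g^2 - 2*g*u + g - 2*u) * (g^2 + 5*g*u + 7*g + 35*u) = g^4 + 3*g^3*u + 8*g^3 - 10*g^2*u^2 + 24*g^2*u + 7*g^2 - 80*g*u^2 + 21*g*u - 70*u^2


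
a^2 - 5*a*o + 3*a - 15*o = (a + 3)*(a - 5*o)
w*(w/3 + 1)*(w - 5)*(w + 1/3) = w^4/3 - 5*w^3/9 - 47*w^2/9 - 5*w/3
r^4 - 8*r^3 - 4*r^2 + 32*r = r*(r - 8)*(r - 2)*(r + 2)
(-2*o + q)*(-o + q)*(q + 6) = 2*o^2*q + 12*o^2 - 3*o*q^2 - 18*o*q + q^3 + 6*q^2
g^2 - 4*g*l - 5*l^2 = (g - 5*l)*(g + l)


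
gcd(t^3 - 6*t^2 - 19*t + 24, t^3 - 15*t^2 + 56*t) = t - 8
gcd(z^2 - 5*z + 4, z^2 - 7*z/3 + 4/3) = z - 1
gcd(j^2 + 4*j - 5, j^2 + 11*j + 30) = j + 5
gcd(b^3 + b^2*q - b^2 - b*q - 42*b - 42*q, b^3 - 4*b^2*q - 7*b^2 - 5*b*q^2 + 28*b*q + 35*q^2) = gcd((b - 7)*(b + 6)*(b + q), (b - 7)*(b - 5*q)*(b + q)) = b^2 + b*q - 7*b - 7*q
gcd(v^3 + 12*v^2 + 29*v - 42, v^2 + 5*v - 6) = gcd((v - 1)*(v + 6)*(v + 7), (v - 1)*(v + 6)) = v^2 + 5*v - 6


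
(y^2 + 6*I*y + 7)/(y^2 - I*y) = (y + 7*I)/y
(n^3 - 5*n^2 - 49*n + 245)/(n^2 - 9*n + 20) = (n^2 - 49)/(n - 4)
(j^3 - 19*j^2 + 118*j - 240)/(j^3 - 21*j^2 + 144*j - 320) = (j - 6)/(j - 8)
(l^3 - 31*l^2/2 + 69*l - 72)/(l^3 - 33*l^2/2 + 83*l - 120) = (2*l - 3)/(2*l - 5)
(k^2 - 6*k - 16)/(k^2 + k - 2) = (k - 8)/(k - 1)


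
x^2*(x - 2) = x^3 - 2*x^2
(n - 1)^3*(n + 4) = n^4 + n^3 - 9*n^2 + 11*n - 4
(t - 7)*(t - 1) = t^2 - 8*t + 7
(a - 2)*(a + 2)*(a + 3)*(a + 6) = a^4 + 9*a^3 + 14*a^2 - 36*a - 72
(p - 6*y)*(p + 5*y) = p^2 - p*y - 30*y^2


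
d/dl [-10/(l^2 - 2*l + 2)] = 20*(l - 1)/(l^2 - 2*l + 2)^2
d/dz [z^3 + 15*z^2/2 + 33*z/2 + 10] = 3*z^2 + 15*z + 33/2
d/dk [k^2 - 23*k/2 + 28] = 2*k - 23/2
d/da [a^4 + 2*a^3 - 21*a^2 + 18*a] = 4*a^3 + 6*a^2 - 42*a + 18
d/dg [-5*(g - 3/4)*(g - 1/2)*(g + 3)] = -15*g^2 - 35*g/2 + 135/8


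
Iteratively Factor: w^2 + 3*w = (w + 3)*(w)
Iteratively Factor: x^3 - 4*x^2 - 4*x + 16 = (x + 2)*(x^2 - 6*x + 8) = (x - 2)*(x + 2)*(x - 4)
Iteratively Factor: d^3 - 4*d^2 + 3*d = (d - 3)*(d^2 - d) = (d - 3)*(d - 1)*(d)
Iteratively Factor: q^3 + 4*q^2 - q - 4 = (q + 1)*(q^2 + 3*q - 4) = (q + 1)*(q + 4)*(q - 1)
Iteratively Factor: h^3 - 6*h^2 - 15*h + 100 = (h - 5)*(h^2 - h - 20) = (h - 5)*(h + 4)*(h - 5)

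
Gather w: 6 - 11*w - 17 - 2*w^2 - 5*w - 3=-2*w^2 - 16*w - 14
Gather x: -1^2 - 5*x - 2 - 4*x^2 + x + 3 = -4*x^2 - 4*x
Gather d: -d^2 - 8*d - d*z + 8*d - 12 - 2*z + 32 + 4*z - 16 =-d^2 - d*z + 2*z + 4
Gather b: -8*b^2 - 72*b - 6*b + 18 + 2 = -8*b^2 - 78*b + 20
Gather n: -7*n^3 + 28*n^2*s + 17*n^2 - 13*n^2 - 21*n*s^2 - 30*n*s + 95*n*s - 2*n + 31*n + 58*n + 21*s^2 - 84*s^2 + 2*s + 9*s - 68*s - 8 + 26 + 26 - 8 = -7*n^3 + n^2*(28*s + 4) + n*(-21*s^2 + 65*s + 87) - 63*s^2 - 57*s + 36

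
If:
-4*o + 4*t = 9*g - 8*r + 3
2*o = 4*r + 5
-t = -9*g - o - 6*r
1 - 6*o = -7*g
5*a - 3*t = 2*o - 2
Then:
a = 4413/1370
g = 121/137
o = 164/137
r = -357/548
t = 1435/274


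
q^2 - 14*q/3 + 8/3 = (q - 4)*(q - 2/3)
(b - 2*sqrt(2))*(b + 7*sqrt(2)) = b^2 + 5*sqrt(2)*b - 28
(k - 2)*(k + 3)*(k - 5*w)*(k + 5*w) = k^4 + k^3 - 25*k^2*w^2 - 6*k^2 - 25*k*w^2 + 150*w^2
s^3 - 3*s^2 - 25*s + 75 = (s - 5)*(s - 3)*(s + 5)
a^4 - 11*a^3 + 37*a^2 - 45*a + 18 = (a - 6)*(a - 3)*(a - 1)^2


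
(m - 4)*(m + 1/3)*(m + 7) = m^3 + 10*m^2/3 - 27*m - 28/3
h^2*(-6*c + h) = -6*c*h^2 + h^3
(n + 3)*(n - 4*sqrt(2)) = n^2 - 4*sqrt(2)*n + 3*n - 12*sqrt(2)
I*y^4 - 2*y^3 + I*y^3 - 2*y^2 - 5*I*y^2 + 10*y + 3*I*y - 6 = (y - 1)*(y + 3)*(y + 2*I)*(I*y - I)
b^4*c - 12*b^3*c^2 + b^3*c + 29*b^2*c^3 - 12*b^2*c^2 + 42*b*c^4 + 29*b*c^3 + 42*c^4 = (b - 7*c)*(b - 6*c)*(b + c)*(b*c + c)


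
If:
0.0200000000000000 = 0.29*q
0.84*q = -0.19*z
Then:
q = 0.07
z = -0.30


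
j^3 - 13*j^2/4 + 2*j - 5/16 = (j - 5/2)*(j - 1/2)*(j - 1/4)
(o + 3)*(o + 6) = o^2 + 9*o + 18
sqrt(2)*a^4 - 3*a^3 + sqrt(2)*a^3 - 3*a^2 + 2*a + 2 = (a + 1)*(a - sqrt(2))^2*(sqrt(2)*a + 1)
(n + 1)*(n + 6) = n^2 + 7*n + 6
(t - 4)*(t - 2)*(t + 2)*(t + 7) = t^4 + 3*t^3 - 32*t^2 - 12*t + 112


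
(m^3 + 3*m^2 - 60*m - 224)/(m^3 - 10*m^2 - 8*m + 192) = (m + 7)/(m - 6)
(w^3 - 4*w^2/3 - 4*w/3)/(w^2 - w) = (3*w^2 - 4*w - 4)/(3*(w - 1))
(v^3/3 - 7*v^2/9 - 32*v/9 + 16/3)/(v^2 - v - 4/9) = (v^2 - v - 12)/(3*v + 1)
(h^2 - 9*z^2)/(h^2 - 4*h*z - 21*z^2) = (-h + 3*z)/(-h + 7*z)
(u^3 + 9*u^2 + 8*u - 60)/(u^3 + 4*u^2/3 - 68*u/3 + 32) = 3*(u + 5)/(3*u - 8)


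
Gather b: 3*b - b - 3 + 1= 2*b - 2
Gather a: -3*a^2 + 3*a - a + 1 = -3*a^2 + 2*a + 1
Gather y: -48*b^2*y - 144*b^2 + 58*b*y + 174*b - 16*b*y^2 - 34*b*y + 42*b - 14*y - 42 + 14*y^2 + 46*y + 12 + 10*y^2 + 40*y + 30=-144*b^2 + 216*b + y^2*(24 - 16*b) + y*(-48*b^2 + 24*b + 72)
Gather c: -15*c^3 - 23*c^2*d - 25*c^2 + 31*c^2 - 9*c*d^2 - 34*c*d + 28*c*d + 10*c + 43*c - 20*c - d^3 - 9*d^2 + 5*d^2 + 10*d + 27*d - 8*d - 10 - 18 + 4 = -15*c^3 + c^2*(6 - 23*d) + c*(-9*d^2 - 6*d + 33) - d^3 - 4*d^2 + 29*d - 24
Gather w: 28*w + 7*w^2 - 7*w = 7*w^2 + 21*w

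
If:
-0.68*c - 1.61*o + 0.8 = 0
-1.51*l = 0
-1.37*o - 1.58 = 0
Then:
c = 3.91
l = 0.00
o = -1.15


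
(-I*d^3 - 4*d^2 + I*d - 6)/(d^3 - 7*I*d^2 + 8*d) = (-I*d^2 - 5*d + 6*I)/(d*(d - 8*I))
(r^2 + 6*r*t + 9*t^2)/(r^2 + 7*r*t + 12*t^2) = (r + 3*t)/(r + 4*t)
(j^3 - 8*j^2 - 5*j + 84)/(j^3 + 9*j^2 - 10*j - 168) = (j^2 - 4*j - 21)/(j^2 + 13*j + 42)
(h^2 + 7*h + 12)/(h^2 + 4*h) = (h + 3)/h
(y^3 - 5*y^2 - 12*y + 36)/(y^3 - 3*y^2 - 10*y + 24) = (y - 6)/(y - 4)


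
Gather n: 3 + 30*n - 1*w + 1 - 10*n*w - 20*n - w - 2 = n*(10 - 10*w) - 2*w + 2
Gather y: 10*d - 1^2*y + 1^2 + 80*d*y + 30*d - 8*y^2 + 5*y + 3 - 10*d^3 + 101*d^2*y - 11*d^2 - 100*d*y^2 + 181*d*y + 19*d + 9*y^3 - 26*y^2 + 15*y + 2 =-10*d^3 - 11*d^2 + 59*d + 9*y^3 + y^2*(-100*d - 34) + y*(101*d^2 + 261*d + 19) + 6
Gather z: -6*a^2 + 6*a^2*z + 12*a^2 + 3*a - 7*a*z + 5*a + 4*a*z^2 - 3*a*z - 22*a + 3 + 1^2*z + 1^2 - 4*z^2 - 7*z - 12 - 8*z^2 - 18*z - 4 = 6*a^2 - 14*a + z^2*(4*a - 12) + z*(6*a^2 - 10*a - 24) - 12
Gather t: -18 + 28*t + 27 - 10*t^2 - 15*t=-10*t^2 + 13*t + 9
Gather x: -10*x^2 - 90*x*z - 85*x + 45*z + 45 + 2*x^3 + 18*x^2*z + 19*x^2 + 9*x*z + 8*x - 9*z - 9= 2*x^3 + x^2*(18*z + 9) + x*(-81*z - 77) + 36*z + 36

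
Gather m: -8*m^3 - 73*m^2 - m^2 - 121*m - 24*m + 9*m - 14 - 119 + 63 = -8*m^3 - 74*m^2 - 136*m - 70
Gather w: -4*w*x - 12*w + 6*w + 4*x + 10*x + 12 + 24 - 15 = w*(-4*x - 6) + 14*x + 21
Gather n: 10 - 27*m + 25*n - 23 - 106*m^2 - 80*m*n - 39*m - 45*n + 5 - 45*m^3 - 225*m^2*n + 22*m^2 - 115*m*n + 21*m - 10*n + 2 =-45*m^3 - 84*m^2 - 45*m + n*(-225*m^2 - 195*m - 30) - 6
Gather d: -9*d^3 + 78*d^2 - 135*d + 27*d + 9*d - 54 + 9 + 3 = -9*d^3 + 78*d^2 - 99*d - 42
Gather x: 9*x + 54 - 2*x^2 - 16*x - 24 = -2*x^2 - 7*x + 30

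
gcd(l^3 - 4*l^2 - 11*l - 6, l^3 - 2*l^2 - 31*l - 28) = l + 1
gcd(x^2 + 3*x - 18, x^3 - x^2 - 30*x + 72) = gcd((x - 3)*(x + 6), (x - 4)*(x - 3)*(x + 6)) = x^2 + 3*x - 18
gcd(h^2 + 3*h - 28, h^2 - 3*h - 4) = h - 4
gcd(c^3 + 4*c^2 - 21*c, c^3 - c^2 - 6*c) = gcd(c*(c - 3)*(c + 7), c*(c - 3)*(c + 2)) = c^2 - 3*c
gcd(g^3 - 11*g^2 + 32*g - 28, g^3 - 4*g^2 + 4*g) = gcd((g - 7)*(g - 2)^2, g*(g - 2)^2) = g^2 - 4*g + 4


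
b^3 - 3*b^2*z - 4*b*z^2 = b*(b - 4*z)*(b + z)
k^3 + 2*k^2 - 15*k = k*(k - 3)*(k + 5)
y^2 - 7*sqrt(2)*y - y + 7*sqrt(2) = (y - 1)*(y - 7*sqrt(2))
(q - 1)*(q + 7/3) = q^2 + 4*q/3 - 7/3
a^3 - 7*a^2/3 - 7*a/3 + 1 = (a - 3)*(a - 1/3)*(a + 1)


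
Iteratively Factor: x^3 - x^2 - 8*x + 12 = (x - 2)*(x^2 + x - 6) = (x - 2)^2*(x + 3)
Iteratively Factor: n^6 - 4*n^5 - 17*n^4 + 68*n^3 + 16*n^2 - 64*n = (n)*(n^5 - 4*n^4 - 17*n^3 + 68*n^2 + 16*n - 64) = n*(n + 1)*(n^4 - 5*n^3 - 12*n^2 + 80*n - 64) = n*(n + 1)*(n + 4)*(n^3 - 9*n^2 + 24*n - 16) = n*(n - 4)*(n + 1)*(n + 4)*(n^2 - 5*n + 4) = n*(n - 4)^2*(n + 1)*(n + 4)*(n - 1)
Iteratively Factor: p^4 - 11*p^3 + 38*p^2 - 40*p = (p - 2)*(p^3 - 9*p^2 + 20*p) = p*(p - 2)*(p^2 - 9*p + 20) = p*(p - 5)*(p - 2)*(p - 4)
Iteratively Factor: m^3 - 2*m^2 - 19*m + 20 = (m - 1)*(m^2 - m - 20) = (m - 5)*(m - 1)*(m + 4)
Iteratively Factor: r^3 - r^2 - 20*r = (r - 5)*(r^2 + 4*r) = r*(r - 5)*(r + 4)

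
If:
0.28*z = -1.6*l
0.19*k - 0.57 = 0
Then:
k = 3.00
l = -0.175*z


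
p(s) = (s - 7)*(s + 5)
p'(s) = 2*s - 2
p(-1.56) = -29.45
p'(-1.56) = -5.12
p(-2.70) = -22.31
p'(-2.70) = -7.40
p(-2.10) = -26.39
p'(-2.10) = -6.20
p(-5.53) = 6.64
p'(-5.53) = -13.06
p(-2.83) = -21.33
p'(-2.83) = -7.66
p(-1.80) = -28.16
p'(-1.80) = -5.60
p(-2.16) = -26.01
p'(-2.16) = -6.32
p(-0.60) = -33.44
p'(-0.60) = -3.20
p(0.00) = -35.00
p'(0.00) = -2.00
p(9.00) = 28.00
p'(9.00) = 16.00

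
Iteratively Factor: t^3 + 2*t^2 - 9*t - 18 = (t + 3)*(t^2 - t - 6) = (t + 2)*(t + 3)*(t - 3)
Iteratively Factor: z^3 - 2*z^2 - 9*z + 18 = (z + 3)*(z^2 - 5*z + 6) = (z - 2)*(z + 3)*(z - 3)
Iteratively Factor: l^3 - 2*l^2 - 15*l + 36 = (l - 3)*(l^2 + l - 12) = (l - 3)^2*(l + 4)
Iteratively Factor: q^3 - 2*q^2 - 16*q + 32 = (q + 4)*(q^2 - 6*q + 8) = (q - 4)*(q + 4)*(q - 2)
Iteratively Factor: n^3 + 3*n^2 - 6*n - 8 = (n - 2)*(n^2 + 5*n + 4) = (n - 2)*(n + 4)*(n + 1)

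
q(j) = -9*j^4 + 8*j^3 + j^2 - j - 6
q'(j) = -36*j^3 + 24*j^2 + 2*j - 1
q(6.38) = -12805.76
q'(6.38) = -8360.32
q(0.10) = -6.08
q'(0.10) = -0.60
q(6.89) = -17631.16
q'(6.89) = -10622.87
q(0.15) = -6.11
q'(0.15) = -0.28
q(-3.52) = -1720.70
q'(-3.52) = 1859.44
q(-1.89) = -169.39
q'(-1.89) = 324.00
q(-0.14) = -5.87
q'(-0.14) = -0.71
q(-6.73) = -20855.57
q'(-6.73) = 12046.13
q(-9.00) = -64797.00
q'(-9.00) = 28169.00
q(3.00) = -513.00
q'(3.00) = -751.00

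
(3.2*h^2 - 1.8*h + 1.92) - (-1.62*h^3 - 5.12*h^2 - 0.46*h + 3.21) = 1.62*h^3 + 8.32*h^2 - 1.34*h - 1.29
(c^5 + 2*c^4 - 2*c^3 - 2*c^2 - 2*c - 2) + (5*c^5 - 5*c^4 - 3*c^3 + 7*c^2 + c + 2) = 6*c^5 - 3*c^4 - 5*c^3 + 5*c^2 - c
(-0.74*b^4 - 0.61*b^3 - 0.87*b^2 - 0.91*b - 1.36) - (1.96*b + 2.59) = -0.74*b^4 - 0.61*b^3 - 0.87*b^2 - 2.87*b - 3.95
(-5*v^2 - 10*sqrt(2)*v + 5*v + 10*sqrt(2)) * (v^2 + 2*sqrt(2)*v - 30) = -5*v^4 - 20*sqrt(2)*v^3 + 5*v^3 + 20*sqrt(2)*v^2 + 110*v^2 - 110*v + 300*sqrt(2)*v - 300*sqrt(2)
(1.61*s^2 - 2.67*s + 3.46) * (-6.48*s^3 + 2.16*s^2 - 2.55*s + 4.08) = -10.4328*s^5 + 20.7792*s^4 - 32.2935*s^3 + 20.8509*s^2 - 19.7166*s + 14.1168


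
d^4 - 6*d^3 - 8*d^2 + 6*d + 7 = (d - 7)*(d - 1)*(d + 1)^2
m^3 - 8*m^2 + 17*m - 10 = (m - 5)*(m - 2)*(m - 1)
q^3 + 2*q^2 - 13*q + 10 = (q - 2)*(q - 1)*(q + 5)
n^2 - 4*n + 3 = (n - 3)*(n - 1)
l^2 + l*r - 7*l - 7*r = (l - 7)*(l + r)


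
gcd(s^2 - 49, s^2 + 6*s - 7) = s + 7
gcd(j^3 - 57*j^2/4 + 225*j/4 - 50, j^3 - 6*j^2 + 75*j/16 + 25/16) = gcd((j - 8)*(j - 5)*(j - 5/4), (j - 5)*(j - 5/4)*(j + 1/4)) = j^2 - 25*j/4 + 25/4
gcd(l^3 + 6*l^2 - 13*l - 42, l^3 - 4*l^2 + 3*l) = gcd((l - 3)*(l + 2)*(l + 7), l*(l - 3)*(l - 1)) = l - 3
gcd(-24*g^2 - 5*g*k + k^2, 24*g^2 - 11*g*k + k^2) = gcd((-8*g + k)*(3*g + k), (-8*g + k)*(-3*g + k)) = 8*g - k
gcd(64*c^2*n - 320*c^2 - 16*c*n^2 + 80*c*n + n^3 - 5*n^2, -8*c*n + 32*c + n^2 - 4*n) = 8*c - n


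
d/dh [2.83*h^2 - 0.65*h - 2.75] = 5.66*h - 0.65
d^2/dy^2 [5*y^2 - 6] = 10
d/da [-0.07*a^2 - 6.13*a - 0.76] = -0.14*a - 6.13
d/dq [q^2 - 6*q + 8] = 2*q - 6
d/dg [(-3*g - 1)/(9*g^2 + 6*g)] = (9*g^2 + 6*g + 2)/(3*g^2*(9*g^2 + 12*g + 4))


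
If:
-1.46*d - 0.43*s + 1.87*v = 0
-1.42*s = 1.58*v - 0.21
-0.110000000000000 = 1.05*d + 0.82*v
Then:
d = -0.08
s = 0.18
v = -0.03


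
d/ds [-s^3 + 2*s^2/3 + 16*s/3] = -3*s^2 + 4*s/3 + 16/3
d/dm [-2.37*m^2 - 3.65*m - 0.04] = -4.74*m - 3.65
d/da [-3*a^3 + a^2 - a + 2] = -9*a^2 + 2*a - 1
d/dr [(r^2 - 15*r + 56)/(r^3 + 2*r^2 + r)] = (-r^3 + 31*r^2 - 168*r - 56)/(r^2*(r^3 + 3*r^2 + 3*r + 1))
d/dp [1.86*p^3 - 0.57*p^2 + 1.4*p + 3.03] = 5.58*p^2 - 1.14*p + 1.4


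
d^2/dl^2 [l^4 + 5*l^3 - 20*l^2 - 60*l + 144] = 12*l^2 + 30*l - 40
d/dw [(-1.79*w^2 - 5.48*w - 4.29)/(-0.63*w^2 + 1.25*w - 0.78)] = (-5.6899*w^2 - 2.613*w + 9.6369)/(0.3969*w^4 - 1.575*w^3 + 2.5453*w^2 - 1.95*w + 0.6084)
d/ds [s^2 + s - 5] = 2*s + 1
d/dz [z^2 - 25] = 2*z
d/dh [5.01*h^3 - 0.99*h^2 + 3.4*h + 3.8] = 15.03*h^2 - 1.98*h + 3.4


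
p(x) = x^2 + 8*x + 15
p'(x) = 2*x + 8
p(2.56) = 42.03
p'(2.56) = 13.12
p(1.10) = 25.01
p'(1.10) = 10.20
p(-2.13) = 2.50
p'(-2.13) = 3.74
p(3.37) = 53.32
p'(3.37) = 14.74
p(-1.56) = 4.95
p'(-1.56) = 4.88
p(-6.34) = 4.48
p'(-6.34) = -4.68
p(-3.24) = -0.42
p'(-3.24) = 1.52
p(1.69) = 31.38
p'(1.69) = 11.38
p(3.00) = 48.00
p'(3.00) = 14.00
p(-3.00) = 0.00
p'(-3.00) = 2.00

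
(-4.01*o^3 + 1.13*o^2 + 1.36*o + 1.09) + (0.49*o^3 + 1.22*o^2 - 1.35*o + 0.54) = -3.52*o^3 + 2.35*o^2 + 0.01*o + 1.63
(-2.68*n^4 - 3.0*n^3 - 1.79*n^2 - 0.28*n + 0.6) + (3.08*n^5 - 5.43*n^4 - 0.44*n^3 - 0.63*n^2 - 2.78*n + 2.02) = 3.08*n^5 - 8.11*n^4 - 3.44*n^3 - 2.42*n^2 - 3.06*n + 2.62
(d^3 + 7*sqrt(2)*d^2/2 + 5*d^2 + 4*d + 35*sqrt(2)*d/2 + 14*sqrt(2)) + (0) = d^3 + 7*sqrt(2)*d^2/2 + 5*d^2 + 4*d + 35*sqrt(2)*d/2 + 14*sqrt(2)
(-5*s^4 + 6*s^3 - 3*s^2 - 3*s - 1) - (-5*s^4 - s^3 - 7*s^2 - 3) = 7*s^3 + 4*s^2 - 3*s + 2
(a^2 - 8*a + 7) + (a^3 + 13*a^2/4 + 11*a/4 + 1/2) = a^3 + 17*a^2/4 - 21*a/4 + 15/2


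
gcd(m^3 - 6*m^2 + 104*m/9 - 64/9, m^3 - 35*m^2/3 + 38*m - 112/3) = m^2 - 14*m/3 + 16/3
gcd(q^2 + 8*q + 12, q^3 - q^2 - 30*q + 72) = q + 6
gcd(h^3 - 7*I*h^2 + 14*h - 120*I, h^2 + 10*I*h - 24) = h + 4*I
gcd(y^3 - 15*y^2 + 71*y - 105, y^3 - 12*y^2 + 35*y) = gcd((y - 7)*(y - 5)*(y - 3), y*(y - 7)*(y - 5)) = y^2 - 12*y + 35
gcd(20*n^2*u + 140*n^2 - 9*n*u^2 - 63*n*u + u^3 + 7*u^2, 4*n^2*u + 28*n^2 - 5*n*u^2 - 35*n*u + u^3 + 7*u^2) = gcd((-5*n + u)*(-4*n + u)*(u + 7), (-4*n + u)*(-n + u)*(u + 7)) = -4*n*u - 28*n + u^2 + 7*u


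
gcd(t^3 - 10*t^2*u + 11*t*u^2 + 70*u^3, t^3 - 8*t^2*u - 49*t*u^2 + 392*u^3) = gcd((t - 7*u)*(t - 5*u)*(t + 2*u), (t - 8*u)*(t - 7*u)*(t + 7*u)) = t - 7*u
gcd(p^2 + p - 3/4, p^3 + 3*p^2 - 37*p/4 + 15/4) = p - 1/2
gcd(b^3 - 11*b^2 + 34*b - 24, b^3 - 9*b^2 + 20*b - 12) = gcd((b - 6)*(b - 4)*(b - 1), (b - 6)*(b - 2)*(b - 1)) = b^2 - 7*b + 6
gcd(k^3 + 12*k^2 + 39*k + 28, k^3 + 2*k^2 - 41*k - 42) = k^2 + 8*k + 7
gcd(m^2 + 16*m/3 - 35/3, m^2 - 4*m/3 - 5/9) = m - 5/3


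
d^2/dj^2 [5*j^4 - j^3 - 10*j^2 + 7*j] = 60*j^2 - 6*j - 20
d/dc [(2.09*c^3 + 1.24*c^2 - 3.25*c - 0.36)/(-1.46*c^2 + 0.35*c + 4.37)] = (-3.0514*c^4 + 1.463*c^3 + 23.0889*c^2 + 9.7864*c - 14.0765)/(2.1316*c^4 - 1.022*c^3 - 12.6379*c^2 + 3.059*c + 19.0969)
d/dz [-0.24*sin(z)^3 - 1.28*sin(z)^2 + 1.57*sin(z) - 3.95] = (-0.72*sin(z)^2 - 2.56*sin(z) + 1.57)*cos(z)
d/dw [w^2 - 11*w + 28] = 2*w - 11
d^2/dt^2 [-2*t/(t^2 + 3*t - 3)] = 4*(-t*(2*t + 3)^2 + 3*(t + 1)*(t^2 + 3*t - 3))/(t^2 + 3*t - 3)^3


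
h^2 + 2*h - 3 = (h - 1)*(h + 3)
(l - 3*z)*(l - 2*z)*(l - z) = l^3 - 6*l^2*z + 11*l*z^2 - 6*z^3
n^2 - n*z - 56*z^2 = (n - 8*z)*(n + 7*z)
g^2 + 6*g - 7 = (g - 1)*(g + 7)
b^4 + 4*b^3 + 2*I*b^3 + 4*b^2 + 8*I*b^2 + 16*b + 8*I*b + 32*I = (b + 4)*(b - 2*I)*(b + 2*I)^2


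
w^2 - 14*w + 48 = (w - 8)*(w - 6)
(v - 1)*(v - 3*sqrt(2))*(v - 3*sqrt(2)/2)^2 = v^4 - 6*sqrt(2)*v^3 - v^3 + 6*sqrt(2)*v^2 + 45*v^2/2 - 45*v/2 - 27*sqrt(2)*v/2 + 27*sqrt(2)/2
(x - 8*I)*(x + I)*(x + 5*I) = x^3 - 2*I*x^2 + 43*x + 40*I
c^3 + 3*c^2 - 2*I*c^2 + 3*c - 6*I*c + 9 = (c + 3)*(c - 3*I)*(c + I)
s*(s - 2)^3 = s^4 - 6*s^3 + 12*s^2 - 8*s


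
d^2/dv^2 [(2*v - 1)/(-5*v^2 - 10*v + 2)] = 10*(-20*(v + 1)^2*(2*v - 1) + 3*(2*v + 1)*(5*v^2 + 10*v - 2))/(5*v^2 + 10*v - 2)^3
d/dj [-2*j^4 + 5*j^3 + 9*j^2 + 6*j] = -8*j^3 + 15*j^2 + 18*j + 6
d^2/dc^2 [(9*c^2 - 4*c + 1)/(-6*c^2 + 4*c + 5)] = 18*(-8*c^3 - 102*c^2 + 48*c - 39)/(216*c^6 - 432*c^5 - 252*c^4 + 656*c^3 + 210*c^2 - 300*c - 125)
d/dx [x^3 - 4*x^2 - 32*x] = 3*x^2 - 8*x - 32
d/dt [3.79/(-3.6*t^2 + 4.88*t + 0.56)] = (27.288*t - 18.4952)/(-3.6*t^2 + 4.88*t + 0.56)^2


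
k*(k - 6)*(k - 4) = k^3 - 10*k^2 + 24*k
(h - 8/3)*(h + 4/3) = h^2 - 4*h/3 - 32/9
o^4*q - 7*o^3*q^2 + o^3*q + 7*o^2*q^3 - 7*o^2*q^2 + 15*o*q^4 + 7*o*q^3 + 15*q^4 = (o - 5*q)*(o - 3*q)*(o + q)*(o*q + q)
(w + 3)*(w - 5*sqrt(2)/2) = w^2 - 5*sqrt(2)*w/2 + 3*w - 15*sqrt(2)/2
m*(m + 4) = m^2 + 4*m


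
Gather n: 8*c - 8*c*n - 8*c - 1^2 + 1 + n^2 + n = n^2 + n*(1 - 8*c)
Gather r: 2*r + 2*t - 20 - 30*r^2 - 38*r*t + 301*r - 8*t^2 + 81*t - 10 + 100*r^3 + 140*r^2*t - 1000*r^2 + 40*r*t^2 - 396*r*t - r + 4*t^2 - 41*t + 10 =100*r^3 + r^2*(140*t - 1030) + r*(40*t^2 - 434*t + 302) - 4*t^2 + 42*t - 20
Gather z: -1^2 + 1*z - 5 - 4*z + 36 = 30 - 3*z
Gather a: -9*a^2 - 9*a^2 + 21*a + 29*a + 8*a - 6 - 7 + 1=-18*a^2 + 58*a - 12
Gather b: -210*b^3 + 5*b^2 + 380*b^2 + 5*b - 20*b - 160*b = -210*b^3 + 385*b^2 - 175*b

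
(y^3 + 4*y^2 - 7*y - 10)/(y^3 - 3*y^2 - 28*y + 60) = (y + 1)/(y - 6)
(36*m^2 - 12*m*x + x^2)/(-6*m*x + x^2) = (-6*m + x)/x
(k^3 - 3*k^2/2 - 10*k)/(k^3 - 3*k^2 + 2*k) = (k^2 - 3*k/2 - 10)/(k^2 - 3*k + 2)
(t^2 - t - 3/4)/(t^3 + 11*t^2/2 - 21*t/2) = (t + 1/2)/(t*(t + 7))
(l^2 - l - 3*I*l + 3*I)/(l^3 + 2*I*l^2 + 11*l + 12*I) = (l - 1)/(l^2 + 5*I*l - 4)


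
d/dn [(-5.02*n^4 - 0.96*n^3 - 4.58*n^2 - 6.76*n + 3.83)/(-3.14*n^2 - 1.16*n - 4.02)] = (31.5256*n^5 + 20.484*n^4 + 82.9488*n^3 - 4.33600000000001*n^2 + 60.8756*n + 31.618)/(9.8596*n^4 + 7.2848*n^3 + 26.5912*n^2 + 9.3264*n + 16.1604)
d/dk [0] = 0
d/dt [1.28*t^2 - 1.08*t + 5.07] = 2.56*t - 1.08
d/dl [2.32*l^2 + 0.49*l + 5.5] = 4.64*l + 0.49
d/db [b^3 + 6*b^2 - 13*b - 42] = 3*b^2 + 12*b - 13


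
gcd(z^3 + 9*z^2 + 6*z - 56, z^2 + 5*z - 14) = z^2 + 5*z - 14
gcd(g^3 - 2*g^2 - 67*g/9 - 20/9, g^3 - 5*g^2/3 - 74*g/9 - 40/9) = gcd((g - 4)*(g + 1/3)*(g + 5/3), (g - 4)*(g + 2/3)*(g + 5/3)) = g^2 - 7*g/3 - 20/3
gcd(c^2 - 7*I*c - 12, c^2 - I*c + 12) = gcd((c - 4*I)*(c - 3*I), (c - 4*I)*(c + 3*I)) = c - 4*I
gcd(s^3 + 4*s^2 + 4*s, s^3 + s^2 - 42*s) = s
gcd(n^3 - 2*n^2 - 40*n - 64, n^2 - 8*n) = n - 8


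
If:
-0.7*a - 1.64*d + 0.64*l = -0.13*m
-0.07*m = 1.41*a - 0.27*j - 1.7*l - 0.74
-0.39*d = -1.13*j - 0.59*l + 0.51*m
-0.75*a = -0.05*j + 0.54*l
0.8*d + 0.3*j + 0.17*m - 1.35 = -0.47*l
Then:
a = 0.36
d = 0.08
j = 2.21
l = -0.30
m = 4.48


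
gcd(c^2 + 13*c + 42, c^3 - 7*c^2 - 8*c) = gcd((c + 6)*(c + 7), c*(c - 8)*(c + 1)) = 1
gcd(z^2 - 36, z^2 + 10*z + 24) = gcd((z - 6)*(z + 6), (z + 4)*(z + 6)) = z + 6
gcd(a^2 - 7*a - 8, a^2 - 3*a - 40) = a - 8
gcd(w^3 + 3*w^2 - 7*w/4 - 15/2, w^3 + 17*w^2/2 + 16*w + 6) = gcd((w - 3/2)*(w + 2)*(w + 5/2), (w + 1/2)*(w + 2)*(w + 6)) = w + 2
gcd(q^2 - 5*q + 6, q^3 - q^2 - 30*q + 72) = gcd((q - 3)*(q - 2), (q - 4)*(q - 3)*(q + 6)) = q - 3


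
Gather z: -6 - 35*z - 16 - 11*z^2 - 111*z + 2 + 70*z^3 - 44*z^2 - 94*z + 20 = 70*z^3 - 55*z^2 - 240*z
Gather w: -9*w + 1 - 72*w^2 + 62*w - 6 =-72*w^2 + 53*w - 5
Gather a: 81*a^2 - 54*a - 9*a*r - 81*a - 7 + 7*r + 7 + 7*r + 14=81*a^2 + a*(-9*r - 135) + 14*r + 14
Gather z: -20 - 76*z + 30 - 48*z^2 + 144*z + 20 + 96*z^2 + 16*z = 48*z^2 + 84*z + 30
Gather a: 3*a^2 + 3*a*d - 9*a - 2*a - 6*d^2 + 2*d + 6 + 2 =3*a^2 + a*(3*d - 11) - 6*d^2 + 2*d + 8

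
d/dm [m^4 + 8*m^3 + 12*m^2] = 4*m*(m^2 + 6*m + 6)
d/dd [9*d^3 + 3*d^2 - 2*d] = 27*d^2 + 6*d - 2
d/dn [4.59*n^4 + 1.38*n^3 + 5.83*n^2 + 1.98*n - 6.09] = 18.36*n^3 + 4.14*n^2 + 11.66*n + 1.98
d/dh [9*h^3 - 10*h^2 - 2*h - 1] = 27*h^2 - 20*h - 2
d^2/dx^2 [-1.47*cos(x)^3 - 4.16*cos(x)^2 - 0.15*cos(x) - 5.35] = 1.2525*cos(x) + 8.32*cos(2*x) + 3.3075*cos(3*x)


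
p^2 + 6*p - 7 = (p - 1)*(p + 7)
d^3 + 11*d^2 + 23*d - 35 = (d - 1)*(d + 5)*(d + 7)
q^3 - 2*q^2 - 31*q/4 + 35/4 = (q - 7/2)*(q - 1)*(q + 5/2)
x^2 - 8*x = x*(x - 8)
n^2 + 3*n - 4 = (n - 1)*(n + 4)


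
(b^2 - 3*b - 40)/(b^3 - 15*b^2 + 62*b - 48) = (b + 5)/(b^2 - 7*b + 6)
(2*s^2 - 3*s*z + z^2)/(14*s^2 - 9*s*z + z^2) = (-s + z)/(-7*s + z)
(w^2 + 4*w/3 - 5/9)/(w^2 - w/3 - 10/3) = (w - 1/3)/(w - 2)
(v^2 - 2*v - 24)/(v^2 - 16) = (v - 6)/(v - 4)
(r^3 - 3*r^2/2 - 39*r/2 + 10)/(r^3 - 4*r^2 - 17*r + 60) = (r - 1/2)/(r - 3)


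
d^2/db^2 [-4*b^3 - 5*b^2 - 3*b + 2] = -24*b - 10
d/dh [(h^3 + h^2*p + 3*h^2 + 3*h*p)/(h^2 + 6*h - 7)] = (h^4 + 12*h^3 + 3*h^2*p - 3*h^2 - 14*h*p - 42*h - 21*p)/(h^4 + 12*h^3 + 22*h^2 - 84*h + 49)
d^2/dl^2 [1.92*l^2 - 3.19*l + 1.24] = 3.84000000000000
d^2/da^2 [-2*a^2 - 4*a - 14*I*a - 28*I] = -4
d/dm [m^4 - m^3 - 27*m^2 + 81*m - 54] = 4*m^3 - 3*m^2 - 54*m + 81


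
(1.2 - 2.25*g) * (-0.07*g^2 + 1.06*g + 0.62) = 0.1575*g^3 - 2.469*g^2 - 0.123*g + 0.744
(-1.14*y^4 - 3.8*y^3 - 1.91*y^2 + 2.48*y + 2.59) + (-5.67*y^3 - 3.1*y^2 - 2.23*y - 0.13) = -1.14*y^4 - 9.47*y^3 - 5.01*y^2 + 0.25*y + 2.46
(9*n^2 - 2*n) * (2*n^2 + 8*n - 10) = 18*n^4 + 68*n^3 - 106*n^2 + 20*n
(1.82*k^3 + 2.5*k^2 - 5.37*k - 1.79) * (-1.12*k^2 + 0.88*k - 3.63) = -2.0384*k^5 - 1.1984*k^4 + 1.6078*k^3 - 11.7958*k^2 + 17.9179*k + 6.4977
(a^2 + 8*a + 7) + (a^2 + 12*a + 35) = 2*a^2 + 20*a + 42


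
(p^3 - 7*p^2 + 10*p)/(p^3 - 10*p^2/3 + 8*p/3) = 3*(p - 5)/(3*p - 4)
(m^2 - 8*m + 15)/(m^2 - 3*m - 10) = (m - 3)/(m + 2)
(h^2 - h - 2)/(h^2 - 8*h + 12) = (h + 1)/(h - 6)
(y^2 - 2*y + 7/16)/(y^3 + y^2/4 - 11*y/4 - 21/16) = (4*y - 1)/(4*y^2 + 8*y + 3)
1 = 1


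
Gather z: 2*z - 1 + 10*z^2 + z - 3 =10*z^2 + 3*z - 4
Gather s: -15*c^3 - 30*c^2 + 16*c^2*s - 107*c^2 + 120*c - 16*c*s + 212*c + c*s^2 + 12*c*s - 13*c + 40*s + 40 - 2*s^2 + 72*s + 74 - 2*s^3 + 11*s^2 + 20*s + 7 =-15*c^3 - 137*c^2 + 319*c - 2*s^3 + s^2*(c + 9) + s*(16*c^2 - 4*c + 132) + 121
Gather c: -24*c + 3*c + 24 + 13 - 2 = 35 - 21*c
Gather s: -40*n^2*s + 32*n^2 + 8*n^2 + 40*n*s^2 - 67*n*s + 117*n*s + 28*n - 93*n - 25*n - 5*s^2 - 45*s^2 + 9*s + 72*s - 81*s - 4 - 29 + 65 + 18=40*n^2 - 90*n + s^2*(40*n - 50) + s*(-40*n^2 + 50*n) + 50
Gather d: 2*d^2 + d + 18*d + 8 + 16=2*d^2 + 19*d + 24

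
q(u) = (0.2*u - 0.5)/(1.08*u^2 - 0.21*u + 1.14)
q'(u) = (0.21 - 2.16*u)*(0.2*u - 0.5)/(1.08*u^2 - 0.21*u + 1.14)^2 + 0.2/(1.08*u^2 - 0.21*u + 1.14)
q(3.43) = 0.01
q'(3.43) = 0.01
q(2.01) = -0.02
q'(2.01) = 0.06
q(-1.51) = -0.20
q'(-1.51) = -0.13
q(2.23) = -0.01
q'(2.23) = 0.04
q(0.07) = -0.43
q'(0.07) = 0.15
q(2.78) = 0.01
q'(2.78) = 0.02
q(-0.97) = -0.29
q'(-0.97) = -0.20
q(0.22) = -0.40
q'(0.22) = 0.27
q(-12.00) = -0.02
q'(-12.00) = -0.00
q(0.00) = -0.44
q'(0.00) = 0.09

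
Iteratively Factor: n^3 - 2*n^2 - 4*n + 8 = (n - 2)*(n^2 - 4) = (n - 2)^2*(n + 2)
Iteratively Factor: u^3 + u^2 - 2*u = (u - 1)*(u^2 + 2*u) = (u - 1)*(u + 2)*(u)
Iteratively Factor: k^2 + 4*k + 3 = (k + 3)*(k + 1)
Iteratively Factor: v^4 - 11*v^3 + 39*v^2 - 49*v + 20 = (v - 1)*(v^3 - 10*v^2 + 29*v - 20) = (v - 1)^2*(v^2 - 9*v + 20) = (v - 4)*(v - 1)^2*(v - 5)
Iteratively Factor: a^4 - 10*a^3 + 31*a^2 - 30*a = (a - 5)*(a^3 - 5*a^2 + 6*a) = a*(a - 5)*(a^2 - 5*a + 6) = a*(a - 5)*(a - 2)*(a - 3)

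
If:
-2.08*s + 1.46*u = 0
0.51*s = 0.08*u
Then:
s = 0.00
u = 0.00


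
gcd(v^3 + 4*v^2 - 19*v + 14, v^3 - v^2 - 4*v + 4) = v^2 - 3*v + 2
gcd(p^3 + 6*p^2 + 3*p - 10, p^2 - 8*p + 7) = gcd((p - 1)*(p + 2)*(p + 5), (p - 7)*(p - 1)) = p - 1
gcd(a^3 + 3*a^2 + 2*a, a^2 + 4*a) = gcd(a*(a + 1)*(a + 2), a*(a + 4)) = a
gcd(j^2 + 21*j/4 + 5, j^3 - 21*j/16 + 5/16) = j + 5/4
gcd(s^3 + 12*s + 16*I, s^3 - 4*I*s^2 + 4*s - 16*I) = s^2 - 2*I*s + 8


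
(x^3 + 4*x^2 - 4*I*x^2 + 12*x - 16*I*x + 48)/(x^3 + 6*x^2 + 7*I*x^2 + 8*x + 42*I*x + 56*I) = (x^2 - 4*I*x + 12)/(x^2 + x*(2 + 7*I) + 14*I)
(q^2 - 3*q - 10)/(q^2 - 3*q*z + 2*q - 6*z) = (5 - q)/(-q + 3*z)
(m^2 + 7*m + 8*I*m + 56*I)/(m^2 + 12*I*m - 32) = (m + 7)/(m + 4*I)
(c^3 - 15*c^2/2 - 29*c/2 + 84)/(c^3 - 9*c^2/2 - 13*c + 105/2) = (c - 8)/(c - 5)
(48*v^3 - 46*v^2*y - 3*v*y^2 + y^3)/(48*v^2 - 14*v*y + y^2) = (-6*v^2 + 5*v*y + y^2)/(-6*v + y)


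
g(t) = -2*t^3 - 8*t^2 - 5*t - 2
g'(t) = -6*t^2 - 16*t - 5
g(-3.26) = -1.43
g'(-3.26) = -16.61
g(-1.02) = -3.10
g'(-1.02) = 5.08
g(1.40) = -30.17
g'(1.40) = -39.16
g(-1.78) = -7.17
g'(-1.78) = 4.47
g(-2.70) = -7.45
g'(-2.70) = -5.54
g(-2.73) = -7.28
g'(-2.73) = -6.04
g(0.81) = -12.36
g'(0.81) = -21.90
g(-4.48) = 39.67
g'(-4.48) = -53.74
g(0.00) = -2.00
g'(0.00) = -5.00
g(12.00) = -4670.00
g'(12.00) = -1061.00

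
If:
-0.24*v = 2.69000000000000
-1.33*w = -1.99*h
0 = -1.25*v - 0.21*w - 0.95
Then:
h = 41.57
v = -11.21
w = 62.19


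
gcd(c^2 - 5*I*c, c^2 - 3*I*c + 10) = c - 5*I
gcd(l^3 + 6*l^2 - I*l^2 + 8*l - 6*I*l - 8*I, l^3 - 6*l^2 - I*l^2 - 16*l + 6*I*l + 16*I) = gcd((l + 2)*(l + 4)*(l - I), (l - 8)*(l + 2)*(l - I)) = l^2 + l*(2 - I) - 2*I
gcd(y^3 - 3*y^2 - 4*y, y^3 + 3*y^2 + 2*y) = y^2 + y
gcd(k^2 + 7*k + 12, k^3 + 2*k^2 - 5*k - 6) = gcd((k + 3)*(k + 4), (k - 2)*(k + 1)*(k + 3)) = k + 3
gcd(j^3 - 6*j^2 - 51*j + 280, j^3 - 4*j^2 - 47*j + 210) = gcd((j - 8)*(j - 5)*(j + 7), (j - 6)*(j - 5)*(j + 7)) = j^2 + 2*j - 35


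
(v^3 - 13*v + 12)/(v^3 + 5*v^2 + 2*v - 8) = (v - 3)/(v + 2)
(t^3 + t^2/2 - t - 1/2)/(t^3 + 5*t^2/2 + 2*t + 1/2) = (t - 1)/(t + 1)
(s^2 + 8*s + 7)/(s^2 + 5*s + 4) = (s + 7)/(s + 4)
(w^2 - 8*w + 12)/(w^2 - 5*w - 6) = (w - 2)/(w + 1)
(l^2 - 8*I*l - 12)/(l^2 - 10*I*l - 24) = (l - 2*I)/(l - 4*I)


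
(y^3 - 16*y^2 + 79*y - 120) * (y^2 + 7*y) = y^5 - 9*y^4 - 33*y^3 + 433*y^2 - 840*y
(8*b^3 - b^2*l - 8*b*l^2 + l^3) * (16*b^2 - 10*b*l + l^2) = 128*b^5 - 96*b^4*l - 110*b^3*l^2 + 95*b^2*l^3 - 18*b*l^4 + l^5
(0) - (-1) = 1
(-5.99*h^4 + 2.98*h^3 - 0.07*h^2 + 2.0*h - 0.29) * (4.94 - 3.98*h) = 23.8402*h^5 - 41.451*h^4 + 14.9998*h^3 - 8.3058*h^2 + 11.0342*h - 1.4326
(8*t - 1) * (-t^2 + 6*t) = -8*t^3 + 49*t^2 - 6*t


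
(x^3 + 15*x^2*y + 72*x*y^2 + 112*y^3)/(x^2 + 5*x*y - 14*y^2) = (x^2 + 8*x*y + 16*y^2)/(x - 2*y)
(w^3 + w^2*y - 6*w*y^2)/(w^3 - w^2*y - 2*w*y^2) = (w + 3*y)/(w + y)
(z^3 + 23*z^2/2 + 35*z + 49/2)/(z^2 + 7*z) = z + 9/2 + 7/(2*z)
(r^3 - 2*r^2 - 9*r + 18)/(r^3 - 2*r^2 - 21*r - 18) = (r^2 - 5*r + 6)/(r^2 - 5*r - 6)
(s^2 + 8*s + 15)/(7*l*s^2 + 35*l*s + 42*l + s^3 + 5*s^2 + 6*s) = (s + 5)/(7*l*s + 14*l + s^2 + 2*s)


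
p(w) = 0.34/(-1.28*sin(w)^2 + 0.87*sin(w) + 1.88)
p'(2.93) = 0.03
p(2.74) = 0.17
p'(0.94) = 0.08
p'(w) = 0.34*(2.56*sin(w)*cos(w) - 0.87*cos(w))/(-1.28*sin(w)^2 + 0.87*sin(w) + 1.88)^2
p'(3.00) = 0.04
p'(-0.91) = -3.86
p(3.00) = 0.17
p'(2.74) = -0.01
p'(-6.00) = -0.01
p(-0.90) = 0.82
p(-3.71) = 0.17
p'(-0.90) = -3.56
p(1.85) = 0.22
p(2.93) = 0.17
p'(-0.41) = -0.33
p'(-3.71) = -0.04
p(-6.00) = 0.17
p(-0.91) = 0.86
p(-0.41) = 0.26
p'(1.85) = -0.06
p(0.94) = 0.19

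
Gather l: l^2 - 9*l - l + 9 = l^2 - 10*l + 9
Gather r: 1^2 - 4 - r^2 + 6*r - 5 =-r^2 + 6*r - 8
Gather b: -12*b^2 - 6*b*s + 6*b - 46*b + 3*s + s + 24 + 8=-12*b^2 + b*(-6*s - 40) + 4*s + 32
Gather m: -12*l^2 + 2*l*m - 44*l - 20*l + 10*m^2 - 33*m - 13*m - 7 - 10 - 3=-12*l^2 - 64*l + 10*m^2 + m*(2*l - 46) - 20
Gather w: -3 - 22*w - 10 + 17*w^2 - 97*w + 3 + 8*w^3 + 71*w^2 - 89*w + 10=8*w^3 + 88*w^2 - 208*w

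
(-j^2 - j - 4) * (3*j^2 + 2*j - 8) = -3*j^4 - 5*j^3 - 6*j^2 + 32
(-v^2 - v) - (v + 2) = -v^2 - 2*v - 2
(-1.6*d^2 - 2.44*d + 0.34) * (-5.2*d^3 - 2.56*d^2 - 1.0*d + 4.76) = 8.32*d^5 + 16.784*d^4 + 6.0784*d^3 - 6.0464*d^2 - 11.9544*d + 1.6184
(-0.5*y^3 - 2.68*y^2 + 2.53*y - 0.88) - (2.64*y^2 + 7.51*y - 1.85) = -0.5*y^3 - 5.32*y^2 - 4.98*y + 0.97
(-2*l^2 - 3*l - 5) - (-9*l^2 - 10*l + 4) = 7*l^2 + 7*l - 9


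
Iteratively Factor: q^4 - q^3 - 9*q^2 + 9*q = (q - 3)*(q^3 + 2*q^2 - 3*q) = (q - 3)*(q + 3)*(q^2 - q) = (q - 3)*(q - 1)*(q + 3)*(q)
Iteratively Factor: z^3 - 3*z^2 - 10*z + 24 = (z + 3)*(z^2 - 6*z + 8) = (z - 4)*(z + 3)*(z - 2)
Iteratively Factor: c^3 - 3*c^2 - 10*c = (c)*(c^2 - 3*c - 10) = c*(c - 5)*(c + 2)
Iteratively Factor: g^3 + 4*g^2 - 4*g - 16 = (g + 4)*(g^2 - 4) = (g + 2)*(g + 4)*(g - 2)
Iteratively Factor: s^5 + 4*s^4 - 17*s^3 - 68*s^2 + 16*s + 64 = (s + 1)*(s^4 + 3*s^3 - 20*s^2 - 48*s + 64) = (s - 4)*(s + 1)*(s^3 + 7*s^2 + 8*s - 16) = (s - 4)*(s + 1)*(s + 4)*(s^2 + 3*s - 4) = (s - 4)*(s - 1)*(s + 1)*(s + 4)*(s + 4)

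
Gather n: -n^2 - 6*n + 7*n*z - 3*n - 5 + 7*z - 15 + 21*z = -n^2 + n*(7*z - 9) + 28*z - 20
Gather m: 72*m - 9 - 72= 72*m - 81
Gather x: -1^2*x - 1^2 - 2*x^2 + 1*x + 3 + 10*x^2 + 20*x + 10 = 8*x^2 + 20*x + 12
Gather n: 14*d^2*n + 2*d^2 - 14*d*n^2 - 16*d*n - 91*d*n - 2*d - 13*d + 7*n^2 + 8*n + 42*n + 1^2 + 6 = 2*d^2 - 15*d + n^2*(7 - 14*d) + n*(14*d^2 - 107*d + 50) + 7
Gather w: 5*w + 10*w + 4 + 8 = 15*w + 12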